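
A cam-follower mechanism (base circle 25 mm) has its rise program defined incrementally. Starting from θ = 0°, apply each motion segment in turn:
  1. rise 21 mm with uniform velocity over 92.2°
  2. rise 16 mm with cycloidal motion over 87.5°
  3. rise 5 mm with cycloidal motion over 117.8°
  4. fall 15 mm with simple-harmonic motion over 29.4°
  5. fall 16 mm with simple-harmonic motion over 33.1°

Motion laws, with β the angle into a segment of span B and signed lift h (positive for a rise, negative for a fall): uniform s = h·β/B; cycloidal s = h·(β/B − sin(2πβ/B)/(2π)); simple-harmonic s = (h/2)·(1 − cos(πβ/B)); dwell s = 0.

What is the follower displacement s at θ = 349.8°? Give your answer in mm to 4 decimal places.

seg 1 [0°–92.2°] uniform, h=21: full span → s += 21 → s = 21.0000
seg 2 [92.2°–179.7°] cycloidal, h=16: full span → s += 16 → s = 37.0000
seg 3 [179.7°–297.5°] cycloidal, h=5: full span → s += 5 → s = 42.0000
seg 4 [297.5°–326.9°] simple-harmonic, h=-15: full span → s += -15 → s = 27.0000
seg 5 [326.9°–360°] simple-harmonic, h=-16: θ=349.8° here. β=22.9, B=33.1. -16/2·(1 − cos(π·0.6918)) = -12.5349 → s = 14.4651

14.4651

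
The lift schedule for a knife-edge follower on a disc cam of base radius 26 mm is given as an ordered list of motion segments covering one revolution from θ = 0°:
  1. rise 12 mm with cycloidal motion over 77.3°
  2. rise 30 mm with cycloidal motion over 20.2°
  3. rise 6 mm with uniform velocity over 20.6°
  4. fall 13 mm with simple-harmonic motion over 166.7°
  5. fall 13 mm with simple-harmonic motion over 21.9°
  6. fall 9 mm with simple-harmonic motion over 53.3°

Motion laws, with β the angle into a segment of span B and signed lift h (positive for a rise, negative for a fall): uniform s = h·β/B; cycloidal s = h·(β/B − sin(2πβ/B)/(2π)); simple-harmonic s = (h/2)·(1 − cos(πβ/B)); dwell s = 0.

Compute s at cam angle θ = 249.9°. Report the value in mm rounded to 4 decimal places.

seg 1 [0°–77.3°] cycloidal, h=12: full span → s += 12 → s = 12.0000
seg 2 [77.3°–97.5°] cycloidal, h=30: full span → s += 30 → s = 42.0000
seg 3 [97.5°–118.1°] uniform, h=6: full span → s += 6 → s = 48.0000
seg 4 [118.1°–284.8°] simple-harmonic, h=-13: θ=249.9° here. β=131.8, B=166.7. -13/2·(1 − cos(π·0.7906)) = -11.6440 → s = 36.3560

36.3560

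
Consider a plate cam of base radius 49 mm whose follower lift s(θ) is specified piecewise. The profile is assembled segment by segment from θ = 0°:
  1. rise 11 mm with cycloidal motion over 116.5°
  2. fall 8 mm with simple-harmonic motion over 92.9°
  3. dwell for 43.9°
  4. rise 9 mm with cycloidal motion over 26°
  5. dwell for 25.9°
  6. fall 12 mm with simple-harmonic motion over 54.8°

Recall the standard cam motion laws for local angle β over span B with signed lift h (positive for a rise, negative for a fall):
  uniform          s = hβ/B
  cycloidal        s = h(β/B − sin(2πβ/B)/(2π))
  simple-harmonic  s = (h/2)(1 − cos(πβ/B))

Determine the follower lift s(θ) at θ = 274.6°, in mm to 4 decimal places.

seg 1 [0°–116.5°] cycloidal, h=11: full span → s += 11 → s = 11.0000
seg 2 [116.5°–209.4°] simple-harmonic, h=-8: full span → s += -8 → s = 3.0000
seg 3 [209.4°–253.3°] dwell: s stays 3.0000
seg 4 [253.3°–279.3°] cycloidal, h=9: θ=274.6° here. β=21.3, B=26. 9·(0.8192 − sin(2π·0.8192)/(2π)) = 8.6721 → s = 11.6721

11.6721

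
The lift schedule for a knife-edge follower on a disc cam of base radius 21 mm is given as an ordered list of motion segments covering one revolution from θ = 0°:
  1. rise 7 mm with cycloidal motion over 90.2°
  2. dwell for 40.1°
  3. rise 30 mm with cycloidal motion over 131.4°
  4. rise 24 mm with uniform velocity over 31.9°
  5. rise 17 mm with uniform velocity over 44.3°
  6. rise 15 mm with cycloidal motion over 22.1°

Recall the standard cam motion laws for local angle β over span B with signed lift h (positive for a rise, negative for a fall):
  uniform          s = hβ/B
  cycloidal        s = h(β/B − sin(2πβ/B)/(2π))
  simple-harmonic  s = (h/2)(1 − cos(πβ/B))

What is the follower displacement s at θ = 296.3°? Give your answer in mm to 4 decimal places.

seg 1 [0°–90.2°] cycloidal, h=7: full span → s += 7 → s = 7.0000
seg 2 [90.2°–130.3°] dwell: s stays 7.0000
seg 3 [130.3°–261.7°] cycloidal, h=30: full span → s += 30 → s = 37.0000
seg 4 [261.7°–293.6°] uniform, h=24: full span → s += 24 → s = 61.0000
seg 5 [293.6°–337.9°] uniform, h=17: θ=296.3° here. β=2.7, B=44.3. 17·2.7/44.3 = 1.0361 → s = 62.0361

62.0361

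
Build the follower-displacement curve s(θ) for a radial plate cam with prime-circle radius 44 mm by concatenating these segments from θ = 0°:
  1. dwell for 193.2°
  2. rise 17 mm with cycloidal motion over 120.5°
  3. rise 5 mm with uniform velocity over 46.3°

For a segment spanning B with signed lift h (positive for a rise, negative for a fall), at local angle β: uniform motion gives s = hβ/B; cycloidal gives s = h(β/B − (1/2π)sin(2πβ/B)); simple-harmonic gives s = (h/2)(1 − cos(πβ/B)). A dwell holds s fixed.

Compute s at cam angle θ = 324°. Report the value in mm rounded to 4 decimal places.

seg 1 [0°–193.2°] dwell: s stays 0.0000
seg 2 [193.2°–313.7°] cycloidal, h=17: full span → s += 17 → s = 17.0000
seg 3 [313.7°–360°] uniform, h=5: θ=324° here. β=10.3, B=46.3. 5·10.3/46.3 = 1.1123 → s = 18.1123

18.1123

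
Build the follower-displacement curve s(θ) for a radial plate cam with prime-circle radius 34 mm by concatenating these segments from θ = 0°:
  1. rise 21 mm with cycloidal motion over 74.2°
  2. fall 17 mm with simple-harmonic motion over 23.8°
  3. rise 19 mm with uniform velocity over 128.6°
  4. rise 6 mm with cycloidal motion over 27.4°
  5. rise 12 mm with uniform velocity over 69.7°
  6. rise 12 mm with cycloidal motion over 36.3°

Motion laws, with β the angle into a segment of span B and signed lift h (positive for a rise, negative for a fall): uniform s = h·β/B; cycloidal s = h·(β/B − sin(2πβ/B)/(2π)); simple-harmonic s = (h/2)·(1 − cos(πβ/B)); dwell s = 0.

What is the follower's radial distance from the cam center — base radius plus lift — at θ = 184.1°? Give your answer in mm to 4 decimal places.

seg 1 [0°–74.2°] cycloidal, h=21: full span → s += 21 → s = 21.0000
seg 2 [74.2°–98°] simple-harmonic, h=-17: full span → s += -17 → s = 4.0000
seg 3 [98°–226.6°] uniform, h=19: θ=184.1° here. β=86.1, B=128.6. 19·86.1/128.6 = 12.7208 → s = 16.7208
radial distance = base radius + s = 34 + 16.7208 = 50.7208

50.7208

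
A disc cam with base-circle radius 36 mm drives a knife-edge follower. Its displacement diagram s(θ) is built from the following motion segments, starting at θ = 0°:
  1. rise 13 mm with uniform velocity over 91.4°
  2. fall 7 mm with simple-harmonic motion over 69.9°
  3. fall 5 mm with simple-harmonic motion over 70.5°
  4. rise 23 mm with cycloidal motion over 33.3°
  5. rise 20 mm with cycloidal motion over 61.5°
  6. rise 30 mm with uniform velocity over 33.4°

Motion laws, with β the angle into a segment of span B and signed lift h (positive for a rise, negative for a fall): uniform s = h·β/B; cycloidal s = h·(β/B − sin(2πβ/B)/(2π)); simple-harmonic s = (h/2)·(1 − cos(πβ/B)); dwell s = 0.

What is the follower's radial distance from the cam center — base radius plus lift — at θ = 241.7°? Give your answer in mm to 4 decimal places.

seg 1 [0°–91.4°] uniform, h=13: full span → s += 13 → s = 13.0000
seg 2 [91.4°–161.3°] simple-harmonic, h=-7: full span → s += -7 → s = 6.0000
seg 3 [161.3°–231.8°] simple-harmonic, h=-5: full span → s += -5 → s = 1.0000
seg 4 [231.8°–265.1°] cycloidal, h=23: θ=241.7° here. β=9.9, B=33.3. 23·(0.2973 − sin(2π·0.2973)/(2π)) = 3.3377 → s = 4.3377
radial distance = base radius + s = 36 + 4.3377 = 40.3377

40.3377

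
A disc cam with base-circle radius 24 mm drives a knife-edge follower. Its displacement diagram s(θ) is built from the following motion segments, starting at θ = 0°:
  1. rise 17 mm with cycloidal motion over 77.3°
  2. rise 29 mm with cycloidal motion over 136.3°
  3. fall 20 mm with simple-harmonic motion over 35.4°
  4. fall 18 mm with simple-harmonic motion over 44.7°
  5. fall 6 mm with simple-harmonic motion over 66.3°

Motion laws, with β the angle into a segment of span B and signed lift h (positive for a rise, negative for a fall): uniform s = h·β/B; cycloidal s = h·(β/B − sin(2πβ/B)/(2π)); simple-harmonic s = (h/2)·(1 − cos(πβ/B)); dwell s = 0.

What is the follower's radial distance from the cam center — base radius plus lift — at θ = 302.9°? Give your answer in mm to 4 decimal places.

seg 1 [0°–77.3°] cycloidal, h=17: full span → s += 17 → s = 17.0000
seg 2 [77.3°–213.6°] cycloidal, h=29: full span → s += 29 → s = 46.0000
seg 3 [213.6°–249°] simple-harmonic, h=-20: full span → s += -20 → s = 26.0000
seg 4 [249°–293.7°] simple-harmonic, h=-18: full span → s += -18 → s = 8.0000
seg 5 [293.7°–360°] simple-harmonic, h=-6: θ=302.9° here. β=9.2, B=66.3. -6/2·(1 − cos(π·0.1388)) = -0.2806 → s = 7.7194
radial distance = base radius + s = 24 + 7.7194 = 31.7194

31.7194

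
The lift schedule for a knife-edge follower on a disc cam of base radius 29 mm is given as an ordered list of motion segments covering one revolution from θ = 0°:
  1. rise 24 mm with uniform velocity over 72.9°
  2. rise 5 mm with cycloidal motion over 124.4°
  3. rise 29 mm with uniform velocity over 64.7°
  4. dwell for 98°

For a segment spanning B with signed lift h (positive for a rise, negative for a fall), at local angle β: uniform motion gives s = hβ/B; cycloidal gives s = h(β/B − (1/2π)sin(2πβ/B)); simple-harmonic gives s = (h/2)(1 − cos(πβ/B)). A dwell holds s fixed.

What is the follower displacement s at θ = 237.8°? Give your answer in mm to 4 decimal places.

seg 1 [0°–72.9°] uniform, h=24: full span → s += 24 → s = 24.0000
seg 2 [72.9°–197.3°] cycloidal, h=5: full span → s += 5 → s = 29.0000
seg 3 [197.3°–262°] uniform, h=29: θ=237.8° here. β=40.5, B=64.7. 29·40.5/64.7 = 18.1530 → s = 47.1530

47.1530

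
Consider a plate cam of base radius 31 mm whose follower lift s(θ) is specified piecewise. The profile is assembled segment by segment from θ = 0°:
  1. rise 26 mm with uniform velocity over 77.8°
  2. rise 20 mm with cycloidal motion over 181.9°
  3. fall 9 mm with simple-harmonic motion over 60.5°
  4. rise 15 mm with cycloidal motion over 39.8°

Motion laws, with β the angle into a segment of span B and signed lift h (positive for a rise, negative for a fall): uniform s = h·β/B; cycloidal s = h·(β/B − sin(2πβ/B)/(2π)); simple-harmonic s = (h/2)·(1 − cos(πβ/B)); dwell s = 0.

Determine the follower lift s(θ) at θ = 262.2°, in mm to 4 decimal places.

seg 1 [0°–77.8°] uniform, h=26: full span → s += 26 → s = 26.0000
seg 2 [77.8°–259.7°] cycloidal, h=20: full span → s += 20 → s = 46.0000
seg 3 [259.7°–320.2°] simple-harmonic, h=-9: θ=262.2° here. β=2.5, B=60.5. -9/2·(1 − cos(π·0.0413)) = -0.0379 → s = 45.9621

45.9621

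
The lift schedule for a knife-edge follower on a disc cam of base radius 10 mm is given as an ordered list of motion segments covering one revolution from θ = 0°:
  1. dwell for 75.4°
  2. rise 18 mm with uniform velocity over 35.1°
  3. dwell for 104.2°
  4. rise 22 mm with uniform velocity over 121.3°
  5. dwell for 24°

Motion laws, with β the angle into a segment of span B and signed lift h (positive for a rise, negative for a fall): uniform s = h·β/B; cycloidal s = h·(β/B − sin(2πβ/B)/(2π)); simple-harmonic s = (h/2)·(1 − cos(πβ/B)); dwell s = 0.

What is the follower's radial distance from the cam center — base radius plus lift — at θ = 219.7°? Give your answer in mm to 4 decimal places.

seg 1 [0°–75.4°] dwell: s stays 0.0000
seg 2 [75.4°–110.5°] uniform, h=18: full span → s += 18 → s = 18.0000
seg 3 [110.5°–214.7°] dwell: s stays 18.0000
seg 4 [214.7°–336°] uniform, h=22: θ=219.7° here. β=5, B=121.3. 22·5/121.3 = 0.9068 → s = 18.9068
radial distance = base radius + s = 10 + 18.9068 = 28.9068

28.9068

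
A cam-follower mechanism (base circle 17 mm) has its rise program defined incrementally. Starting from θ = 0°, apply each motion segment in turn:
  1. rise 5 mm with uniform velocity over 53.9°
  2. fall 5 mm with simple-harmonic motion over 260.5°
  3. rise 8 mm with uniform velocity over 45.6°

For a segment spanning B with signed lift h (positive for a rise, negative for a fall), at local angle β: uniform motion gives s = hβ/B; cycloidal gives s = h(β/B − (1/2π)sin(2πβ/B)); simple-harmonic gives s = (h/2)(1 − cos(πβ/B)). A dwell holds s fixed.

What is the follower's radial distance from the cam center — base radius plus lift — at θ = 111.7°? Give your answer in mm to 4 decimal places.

seg 1 [0°–53.9°] uniform, h=5: full span → s += 5 → s = 5.0000
seg 2 [53.9°–314.4°] simple-harmonic, h=-5: θ=111.7° here. β=57.8, B=260.5. -5/2·(1 − cos(π·0.2219)) = -0.5832 → s = 4.4168
radial distance = base radius + s = 17 + 4.4168 = 21.4168

21.4168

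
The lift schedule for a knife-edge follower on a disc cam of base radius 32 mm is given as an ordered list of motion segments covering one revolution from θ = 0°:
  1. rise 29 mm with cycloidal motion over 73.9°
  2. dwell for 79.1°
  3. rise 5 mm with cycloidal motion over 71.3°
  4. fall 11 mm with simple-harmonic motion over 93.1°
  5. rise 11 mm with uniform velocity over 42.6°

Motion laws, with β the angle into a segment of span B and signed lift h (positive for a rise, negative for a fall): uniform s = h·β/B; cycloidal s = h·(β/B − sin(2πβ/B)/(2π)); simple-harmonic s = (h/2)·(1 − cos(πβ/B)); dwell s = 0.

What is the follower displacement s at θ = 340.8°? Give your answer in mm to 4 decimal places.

seg 1 [0°–73.9°] cycloidal, h=29: full span → s += 29 → s = 29.0000
seg 2 [73.9°–153°] dwell: s stays 29.0000
seg 3 [153°–224.3°] cycloidal, h=5: full span → s += 5 → s = 34.0000
seg 4 [224.3°–317.4°] simple-harmonic, h=-11: full span → s += -11 → s = 23.0000
seg 5 [317.4°–360°] uniform, h=11: θ=340.8° here. β=23.4, B=42.6. 11·23.4/42.6 = 6.0423 → s = 29.0423

29.0423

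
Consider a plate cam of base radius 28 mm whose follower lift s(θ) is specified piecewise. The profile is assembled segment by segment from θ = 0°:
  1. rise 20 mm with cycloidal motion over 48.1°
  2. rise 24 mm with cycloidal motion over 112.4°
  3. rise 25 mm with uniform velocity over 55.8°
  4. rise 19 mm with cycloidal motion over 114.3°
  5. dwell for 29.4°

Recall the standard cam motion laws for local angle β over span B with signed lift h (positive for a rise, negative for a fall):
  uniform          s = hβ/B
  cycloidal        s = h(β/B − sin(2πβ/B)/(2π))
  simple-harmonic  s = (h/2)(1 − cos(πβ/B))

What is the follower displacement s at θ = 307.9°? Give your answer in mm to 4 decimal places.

seg 1 [0°–48.1°] cycloidal, h=20: full span → s += 20 → s = 20.0000
seg 2 [48.1°–160.5°] cycloidal, h=24: full span → s += 24 → s = 44.0000
seg 3 [160.5°–216.3°] uniform, h=25: full span → s += 25 → s = 69.0000
seg 4 [216.3°–330.6°] cycloidal, h=19: θ=307.9° here. β=91.6, B=114.3. 19·(0.8014 − sin(2π·0.8014)/(2π)) = 18.0942 → s = 87.0942

87.0942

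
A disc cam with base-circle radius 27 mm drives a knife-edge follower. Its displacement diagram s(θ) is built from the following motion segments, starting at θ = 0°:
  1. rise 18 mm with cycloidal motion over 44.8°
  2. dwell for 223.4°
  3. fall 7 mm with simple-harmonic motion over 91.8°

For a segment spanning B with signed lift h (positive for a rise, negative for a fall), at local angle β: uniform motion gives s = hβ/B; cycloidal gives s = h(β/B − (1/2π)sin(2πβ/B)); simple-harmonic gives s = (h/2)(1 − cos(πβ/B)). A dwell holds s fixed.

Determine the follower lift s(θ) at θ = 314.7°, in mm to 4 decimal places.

seg 1 [0°–44.8°] cycloidal, h=18: full span → s += 18 → s = 18.0000
seg 2 [44.8°–268.2°] dwell: s stays 18.0000
seg 3 [268.2°–360°] simple-harmonic, h=-7: θ=314.7° here. β=46.5, B=91.8. -7/2·(1 − cos(π·0.5065)) = -3.5719 → s = 14.4281

14.4281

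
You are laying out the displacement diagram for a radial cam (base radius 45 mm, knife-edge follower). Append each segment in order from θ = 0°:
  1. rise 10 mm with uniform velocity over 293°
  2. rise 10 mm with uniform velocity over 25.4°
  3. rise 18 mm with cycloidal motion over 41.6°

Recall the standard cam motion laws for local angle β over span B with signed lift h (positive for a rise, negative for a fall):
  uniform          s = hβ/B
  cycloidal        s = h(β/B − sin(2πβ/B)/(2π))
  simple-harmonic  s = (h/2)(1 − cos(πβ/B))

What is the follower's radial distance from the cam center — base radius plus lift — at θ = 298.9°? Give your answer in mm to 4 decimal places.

seg 1 [0°–293°] uniform, h=10: full span → s += 10 → s = 10.0000
seg 2 [293°–318.4°] uniform, h=10: θ=298.9° here. β=5.9, B=25.4. 10·5.9/25.4 = 2.3228 → s = 12.3228
radial distance = base radius + s = 45 + 12.3228 = 57.3228

57.3228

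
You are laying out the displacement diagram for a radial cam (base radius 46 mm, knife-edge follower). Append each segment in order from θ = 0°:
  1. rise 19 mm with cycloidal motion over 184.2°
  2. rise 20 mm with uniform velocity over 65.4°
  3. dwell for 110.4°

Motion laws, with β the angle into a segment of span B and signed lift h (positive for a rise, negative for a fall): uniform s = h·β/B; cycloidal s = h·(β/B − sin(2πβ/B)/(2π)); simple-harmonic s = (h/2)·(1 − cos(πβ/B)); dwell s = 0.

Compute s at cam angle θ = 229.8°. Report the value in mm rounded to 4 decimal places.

seg 1 [0°–184.2°] cycloidal, h=19: full span → s += 19 → s = 19.0000
seg 2 [184.2°–249.6°] uniform, h=20: θ=229.8° here. β=45.6, B=65.4. 20·45.6/65.4 = 13.9450 → s = 32.9450

32.9450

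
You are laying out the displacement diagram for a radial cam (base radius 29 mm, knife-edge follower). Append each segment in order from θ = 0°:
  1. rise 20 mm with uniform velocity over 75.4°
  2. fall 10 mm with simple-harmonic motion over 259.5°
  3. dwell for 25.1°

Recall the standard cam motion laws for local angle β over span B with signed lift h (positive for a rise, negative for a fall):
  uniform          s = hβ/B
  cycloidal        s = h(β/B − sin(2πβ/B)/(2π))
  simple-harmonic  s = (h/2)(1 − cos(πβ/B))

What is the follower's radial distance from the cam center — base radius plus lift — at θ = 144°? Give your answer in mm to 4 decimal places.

seg 1 [0°–75.4°] uniform, h=20: full span → s += 20 → s = 20.0000
seg 2 [75.4°–334.9°] simple-harmonic, h=-10: θ=144° here. β=68.6, B=259.5. -10/2·(1 − cos(π·0.2644)) = -1.6274 → s = 18.3726
radial distance = base radius + s = 29 + 18.3726 = 47.3726

47.3726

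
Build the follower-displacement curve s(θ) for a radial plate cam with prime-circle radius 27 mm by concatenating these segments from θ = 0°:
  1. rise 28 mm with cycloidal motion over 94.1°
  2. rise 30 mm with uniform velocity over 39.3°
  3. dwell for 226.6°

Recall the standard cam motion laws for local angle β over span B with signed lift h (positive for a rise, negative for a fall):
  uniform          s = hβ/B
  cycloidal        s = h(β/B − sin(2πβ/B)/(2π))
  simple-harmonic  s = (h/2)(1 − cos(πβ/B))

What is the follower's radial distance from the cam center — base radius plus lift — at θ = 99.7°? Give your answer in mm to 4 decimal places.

seg 1 [0°–94.1°] cycloidal, h=28: full span → s += 28 → s = 28.0000
seg 2 [94.1°–133.4°] uniform, h=30: θ=99.7° here. β=5.6, B=39.3. 30·5.6/39.3 = 4.2748 → s = 32.2748
radial distance = base radius + s = 27 + 32.2748 = 59.2748

59.2748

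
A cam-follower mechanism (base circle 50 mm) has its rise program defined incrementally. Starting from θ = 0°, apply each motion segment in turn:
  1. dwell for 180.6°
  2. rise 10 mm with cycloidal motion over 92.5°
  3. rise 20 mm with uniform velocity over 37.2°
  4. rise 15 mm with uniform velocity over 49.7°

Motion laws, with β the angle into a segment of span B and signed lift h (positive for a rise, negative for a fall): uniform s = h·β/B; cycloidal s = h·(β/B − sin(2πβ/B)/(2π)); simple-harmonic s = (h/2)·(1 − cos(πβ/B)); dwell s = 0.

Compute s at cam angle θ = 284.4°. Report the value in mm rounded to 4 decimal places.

seg 1 [0°–180.6°] dwell: s stays 0.0000
seg 2 [180.6°–273.1°] cycloidal, h=10: full span → s += 10 → s = 10.0000
seg 3 [273.1°–310.3°] uniform, h=20: θ=284.4° here. β=11.3, B=37.2. 20·11.3/37.2 = 6.0753 → s = 16.0753

16.0753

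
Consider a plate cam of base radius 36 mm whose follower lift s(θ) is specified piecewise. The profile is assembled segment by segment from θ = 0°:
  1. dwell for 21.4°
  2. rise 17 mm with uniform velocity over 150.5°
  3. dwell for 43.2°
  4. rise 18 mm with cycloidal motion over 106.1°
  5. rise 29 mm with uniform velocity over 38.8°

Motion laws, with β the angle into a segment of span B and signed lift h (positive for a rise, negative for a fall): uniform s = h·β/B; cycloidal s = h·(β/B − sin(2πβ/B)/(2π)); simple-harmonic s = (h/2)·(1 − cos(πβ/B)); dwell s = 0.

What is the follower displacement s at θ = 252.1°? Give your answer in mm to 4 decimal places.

seg 1 [0°–21.4°] dwell: s stays 0.0000
seg 2 [21.4°–171.9°] uniform, h=17: full span → s += 17 → s = 17.0000
seg 3 [171.9°–215.1°] dwell: s stays 17.0000
seg 4 [215.1°–321.2°] cycloidal, h=18: θ=252.1° here. β=37, B=106.1. 18·(0.3487 − sin(2π·0.3487)/(2π)) = 3.9460 → s = 20.9460

20.9460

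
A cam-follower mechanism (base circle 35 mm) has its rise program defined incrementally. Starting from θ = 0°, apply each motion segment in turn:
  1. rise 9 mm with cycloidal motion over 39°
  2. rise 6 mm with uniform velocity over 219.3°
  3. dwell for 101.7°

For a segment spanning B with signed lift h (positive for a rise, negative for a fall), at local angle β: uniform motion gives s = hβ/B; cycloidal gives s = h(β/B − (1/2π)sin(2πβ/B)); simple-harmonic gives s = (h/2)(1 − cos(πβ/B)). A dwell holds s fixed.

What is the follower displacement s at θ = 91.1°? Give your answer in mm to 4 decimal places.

seg 1 [0°–39°] cycloidal, h=9: full span → s += 9 → s = 9.0000
seg 2 [39°–258.3°] uniform, h=6: θ=91.1° here. β=52.1, B=219.3. 6·52.1/219.3 = 1.4254 → s = 10.4254

10.4254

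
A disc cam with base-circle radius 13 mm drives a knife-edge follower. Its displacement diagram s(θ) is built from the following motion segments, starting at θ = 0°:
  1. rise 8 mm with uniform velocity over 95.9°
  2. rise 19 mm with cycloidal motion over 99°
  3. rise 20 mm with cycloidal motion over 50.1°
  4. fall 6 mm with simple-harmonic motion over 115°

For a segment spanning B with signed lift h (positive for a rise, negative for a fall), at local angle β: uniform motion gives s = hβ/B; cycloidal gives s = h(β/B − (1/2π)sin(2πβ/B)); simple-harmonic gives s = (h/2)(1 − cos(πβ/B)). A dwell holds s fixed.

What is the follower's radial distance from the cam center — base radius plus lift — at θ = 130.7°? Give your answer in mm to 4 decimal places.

seg 1 [0°–95.9°] uniform, h=8: full span → s += 8 → s = 8.0000
seg 2 [95.9°–194.9°] cycloidal, h=19: θ=130.7° here. β=34.8, B=99. 19·(0.3515 − sin(2π·0.3515)/(2π)) = 4.2494 → s = 12.2494
radial distance = base radius + s = 13 + 12.2494 = 25.2494

25.2494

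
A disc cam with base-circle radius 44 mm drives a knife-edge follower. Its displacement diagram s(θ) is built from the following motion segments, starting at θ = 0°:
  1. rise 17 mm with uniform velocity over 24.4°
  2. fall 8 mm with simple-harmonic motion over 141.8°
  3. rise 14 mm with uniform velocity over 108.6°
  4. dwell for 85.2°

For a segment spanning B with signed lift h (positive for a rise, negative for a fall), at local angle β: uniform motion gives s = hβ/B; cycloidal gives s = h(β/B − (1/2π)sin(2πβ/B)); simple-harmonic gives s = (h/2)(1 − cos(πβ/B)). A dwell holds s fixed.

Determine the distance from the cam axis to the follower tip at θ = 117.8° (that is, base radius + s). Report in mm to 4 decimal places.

seg 1 [0°–24.4°] uniform, h=17: full span → s += 17 → s = 17.0000
seg 2 [24.4°–166.2°] simple-harmonic, h=-8: θ=117.8° here. β=93.4, B=141.8. -8/2·(1 − cos(π·0.6587)) = -5.9124 → s = 11.0876
radial distance = base radius + s = 44 + 11.0876 = 55.0876

55.0876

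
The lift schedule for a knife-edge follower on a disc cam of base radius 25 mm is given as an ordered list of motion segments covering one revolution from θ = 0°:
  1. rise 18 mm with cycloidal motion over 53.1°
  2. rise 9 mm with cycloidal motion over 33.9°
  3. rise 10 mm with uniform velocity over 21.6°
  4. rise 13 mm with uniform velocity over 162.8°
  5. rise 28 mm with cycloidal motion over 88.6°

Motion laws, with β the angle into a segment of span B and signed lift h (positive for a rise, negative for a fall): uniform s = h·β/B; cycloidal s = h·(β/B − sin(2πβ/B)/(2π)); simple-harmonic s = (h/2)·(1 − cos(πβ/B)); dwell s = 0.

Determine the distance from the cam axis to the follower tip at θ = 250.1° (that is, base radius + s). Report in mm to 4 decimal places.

seg 1 [0°–53.1°] cycloidal, h=18: full span → s += 18 → s = 18.0000
seg 2 [53.1°–87°] cycloidal, h=9: full span → s += 9 → s = 27.0000
seg 3 [87°–108.6°] uniform, h=10: full span → s += 10 → s = 37.0000
seg 4 [108.6°–271.4°] uniform, h=13: θ=250.1° here. β=141.5, B=162.8. 13·141.5/162.8 = 11.2991 → s = 48.2991
radial distance = base radius + s = 25 + 48.2991 = 73.2991

73.2991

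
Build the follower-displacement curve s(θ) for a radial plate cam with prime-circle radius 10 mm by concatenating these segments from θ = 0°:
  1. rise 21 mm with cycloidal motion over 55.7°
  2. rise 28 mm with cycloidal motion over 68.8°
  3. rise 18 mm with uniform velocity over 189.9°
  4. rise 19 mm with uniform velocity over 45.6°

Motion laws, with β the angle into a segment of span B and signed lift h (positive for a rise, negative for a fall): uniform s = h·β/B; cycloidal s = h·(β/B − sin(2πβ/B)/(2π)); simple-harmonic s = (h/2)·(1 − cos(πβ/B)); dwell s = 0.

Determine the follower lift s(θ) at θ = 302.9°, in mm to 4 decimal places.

seg 1 [0°–55.7°] cycloidal, h=21: full span → s += 21 → s = 21.0000
seg 2 [55.7°–124.5°] cycloidal, h=28: full span → s += 28 → s = 49.0000
seg 3 [124.5°–314.4°] uniform, h=18: θ=302.9° here. β=178.4, B=189.9. 18·178.4/189.9 = 16.9100 → s = 65.9100

65.9100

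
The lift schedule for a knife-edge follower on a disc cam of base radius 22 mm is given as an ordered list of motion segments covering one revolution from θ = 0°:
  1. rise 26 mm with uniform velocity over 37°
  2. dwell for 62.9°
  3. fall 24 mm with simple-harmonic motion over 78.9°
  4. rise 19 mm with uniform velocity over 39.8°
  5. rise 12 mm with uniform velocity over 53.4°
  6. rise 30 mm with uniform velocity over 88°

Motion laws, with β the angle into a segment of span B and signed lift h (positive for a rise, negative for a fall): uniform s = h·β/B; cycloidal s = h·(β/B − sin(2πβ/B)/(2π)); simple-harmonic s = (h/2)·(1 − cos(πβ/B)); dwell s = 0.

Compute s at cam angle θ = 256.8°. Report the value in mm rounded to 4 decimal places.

seg 1 [0°–37°] uniform, h=26: full span → s += 26 → s = 26.0000
seg 2 [37°–99.9°] dwell: s stays 26.0000
seg 3 [99.9°–178.8°] simple-harmonic, h=-24: full span → s += -24 → s = 2.0000
seg 4 [178.8°–218.6°] uniform, h=19: full span → s += 19 → s = 21.0000
seg 5 [218.6°–272°] uniform, h=12: θ=256.8° here. β=38.2, B=53.4. 12·38.2/53.4 = 8.5843 → s = 29.5843

29.5843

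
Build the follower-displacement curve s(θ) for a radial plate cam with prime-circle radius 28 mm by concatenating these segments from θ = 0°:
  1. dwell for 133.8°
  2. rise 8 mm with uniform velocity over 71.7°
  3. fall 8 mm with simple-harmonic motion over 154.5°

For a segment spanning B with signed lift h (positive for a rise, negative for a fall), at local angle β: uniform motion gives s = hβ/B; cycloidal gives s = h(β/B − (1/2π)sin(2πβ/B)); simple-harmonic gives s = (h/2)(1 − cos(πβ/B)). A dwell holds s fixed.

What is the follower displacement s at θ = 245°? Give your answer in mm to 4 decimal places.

seg 1 [0°–133.8°] dwell: s stays 0.0000
seg 2 [133.8°–205.5°] uniform, h=8: full span → s += 8 → s = 8.0000
seg 3 [205.5°–360°] simple-harmonic, h=-8: θ=245° here. β=39.5, B=154.5. -8/2·(1 − cos(π·0.2557)) = -1.2223 → s = 6.7777

6.7777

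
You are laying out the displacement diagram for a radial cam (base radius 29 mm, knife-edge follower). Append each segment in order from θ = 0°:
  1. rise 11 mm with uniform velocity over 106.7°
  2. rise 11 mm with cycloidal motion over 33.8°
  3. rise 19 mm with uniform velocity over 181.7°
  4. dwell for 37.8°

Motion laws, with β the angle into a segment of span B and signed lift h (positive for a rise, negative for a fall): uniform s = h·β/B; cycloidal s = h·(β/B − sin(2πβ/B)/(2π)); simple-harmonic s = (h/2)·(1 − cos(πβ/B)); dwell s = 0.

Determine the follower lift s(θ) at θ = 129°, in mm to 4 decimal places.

seg 1 [0°–106.7°] uniform, h=11: full span → s += 11 → s = 11.0000
seg 2 [106.7°–140.5°] cycloidal, h=11: θ=129° here. β=22.3, B=33.8. 11·(0.6598 − sin(2π·0.6598)/(2π)) = 8.7342 → s = 19.7342

19.7342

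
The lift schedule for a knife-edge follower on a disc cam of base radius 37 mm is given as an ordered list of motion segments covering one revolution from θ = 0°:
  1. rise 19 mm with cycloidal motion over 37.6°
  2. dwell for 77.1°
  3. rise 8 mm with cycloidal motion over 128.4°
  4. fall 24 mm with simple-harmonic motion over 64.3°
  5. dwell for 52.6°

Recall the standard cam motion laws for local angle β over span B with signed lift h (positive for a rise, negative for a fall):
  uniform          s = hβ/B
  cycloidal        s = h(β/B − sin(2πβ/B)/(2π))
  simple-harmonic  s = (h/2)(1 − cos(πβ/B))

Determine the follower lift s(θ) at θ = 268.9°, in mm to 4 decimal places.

seg 1 [0°–37.6°] cycloidal, h=19: full span → s += 19 → s = 19.0000
seg 2 [37.6°–114.7°] dwell: s stays 19.0000
seg 3 [114.7°–243.1°] cycloidal, h=8: full span → s += 8 → s = 27.0000
seg 4 [243.1°–307.4°] simple-harmonic, h=-24: θ=268.9° here. β=25.8, B=64.3. -24/2·(1 − cos(π·0.4012)) = -8.3364 → s = 18.6636

18.6636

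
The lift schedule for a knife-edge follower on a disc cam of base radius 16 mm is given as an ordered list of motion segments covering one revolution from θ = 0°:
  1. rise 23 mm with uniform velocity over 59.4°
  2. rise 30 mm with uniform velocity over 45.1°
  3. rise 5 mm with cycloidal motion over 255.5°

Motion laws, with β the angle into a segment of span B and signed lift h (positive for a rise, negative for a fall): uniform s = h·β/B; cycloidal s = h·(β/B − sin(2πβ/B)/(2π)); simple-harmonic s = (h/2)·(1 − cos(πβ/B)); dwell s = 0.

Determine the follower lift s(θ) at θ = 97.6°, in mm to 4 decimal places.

seg 1 [0°–59.4°] uniform, h=23: full span → s += 23 → s = 23.0000
seg 2 [59.4°–104.5°] uniform, h=30: θ=97.6° here. β=38.2, B=45.1. 30·38.2/45.1 = 25.4102 → s = 48.4102

48.4102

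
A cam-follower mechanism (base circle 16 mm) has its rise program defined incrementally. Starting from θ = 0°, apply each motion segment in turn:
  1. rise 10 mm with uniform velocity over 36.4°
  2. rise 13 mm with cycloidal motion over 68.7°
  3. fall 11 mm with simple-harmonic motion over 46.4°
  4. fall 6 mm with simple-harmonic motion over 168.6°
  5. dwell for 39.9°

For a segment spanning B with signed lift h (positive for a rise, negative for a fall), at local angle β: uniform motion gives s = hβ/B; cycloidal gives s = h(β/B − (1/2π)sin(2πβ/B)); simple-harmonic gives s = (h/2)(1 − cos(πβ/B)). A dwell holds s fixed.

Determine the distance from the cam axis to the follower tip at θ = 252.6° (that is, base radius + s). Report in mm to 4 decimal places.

seg 1 [0°–36.4°] uniform, h=10: full span → s += 10 → s = 10.0000
seg 2 [36.4°–105.1°] cycloidal, h=13: full span → s += 13 → s = 23.0000
seg 3 [105.1°–151.5°] simple-harmonic, h=-11: full span → s += -11 → s = 12.0000
seg 4 [151.5°–320.1°] simple-harmonic, h=-6: θ=252.6° here. β=101.1, B=168.6. -6/2·(1 − cos(π·0.5996)) = -3.9239 → s = 8.0761
radial distance = base radius + s = 16 + 8.0761 = 24.0761

24.0761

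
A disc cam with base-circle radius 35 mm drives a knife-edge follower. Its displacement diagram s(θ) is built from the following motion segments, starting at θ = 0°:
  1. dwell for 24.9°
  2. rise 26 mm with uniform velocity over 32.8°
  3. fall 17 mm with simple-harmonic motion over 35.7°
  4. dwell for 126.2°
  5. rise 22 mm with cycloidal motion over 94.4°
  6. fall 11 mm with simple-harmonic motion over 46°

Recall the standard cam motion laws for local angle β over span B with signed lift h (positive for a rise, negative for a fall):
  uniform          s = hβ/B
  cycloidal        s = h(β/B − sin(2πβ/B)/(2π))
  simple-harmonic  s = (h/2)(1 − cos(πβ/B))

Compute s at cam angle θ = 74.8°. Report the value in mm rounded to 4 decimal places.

seg 1 [0°–24.9°] dwell: s stays 0.0000
seg 2 [24.9°–57.7°] uniform, h=26: full span → s += 26 → s = 26.0000
seg 3 [57.7°–93.4°] simple-harmonic, h=-17: θ=74.8° here. β=17.1, B=35.7. -17/2·(1 − cos(π·0.4790)) = -7.9394 → s = 18.0606

18.0606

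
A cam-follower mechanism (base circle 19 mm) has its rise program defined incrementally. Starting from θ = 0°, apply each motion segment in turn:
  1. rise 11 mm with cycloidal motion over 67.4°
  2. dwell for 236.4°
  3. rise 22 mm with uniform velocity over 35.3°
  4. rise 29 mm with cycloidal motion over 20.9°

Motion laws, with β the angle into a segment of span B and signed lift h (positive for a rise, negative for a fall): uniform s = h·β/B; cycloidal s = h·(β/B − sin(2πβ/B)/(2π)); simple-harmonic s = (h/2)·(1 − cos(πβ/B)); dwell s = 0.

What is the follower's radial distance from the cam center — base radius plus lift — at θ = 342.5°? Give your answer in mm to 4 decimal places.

seg 1 [0°–67.4°] cycloidal, h=11: full span → s += 11 → s = 11.0000
seg 2 [67.4°–303.8°] dwell: s stays 11.0000
seg 3 [303.8°–339.1°] uniform, h=22: full span → s += 22 → s = 33.0000
seg 4 [339.1°–360°] cycloidal, h=29: θ=342.5° here. β=3.4, B=20.9. 29·(0.1627 − sin(2π·0.1627)/(2π)) = 0.7796 → s = 33.7796
radial distance = base radius + s = 19 + 33.7796 = 52.7796

52.7796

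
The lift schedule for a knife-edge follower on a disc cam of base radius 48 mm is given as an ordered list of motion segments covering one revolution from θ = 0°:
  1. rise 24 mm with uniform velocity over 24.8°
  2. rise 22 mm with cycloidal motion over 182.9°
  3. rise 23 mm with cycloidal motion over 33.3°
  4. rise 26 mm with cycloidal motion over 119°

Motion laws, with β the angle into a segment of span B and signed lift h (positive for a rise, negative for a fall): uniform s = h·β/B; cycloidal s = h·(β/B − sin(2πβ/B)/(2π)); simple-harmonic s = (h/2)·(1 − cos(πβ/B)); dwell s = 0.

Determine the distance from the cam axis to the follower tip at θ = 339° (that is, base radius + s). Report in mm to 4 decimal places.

seg 1 [0°–24.8°] uniform, h=24: full span → s += 24 → s = 24.0000
seg 2 [24.8°–207.7°] cycloidal, h=22: full span → s += 22 → s = 46.0000
seg 3 [207.7°–241°] cycloidal, h=23: full span → s += 23 → s = 69.0000
seg 4 [241°–360°] cycloidal, h=26: θ=339° here. β=98, B=119. 26·(0.8235 − sin(2π·0.8235)/(2π)) = 25.1160 → s = 94.1160
radial distance = base radius + s = 48 + 94.1160 = 142.1160

142.1160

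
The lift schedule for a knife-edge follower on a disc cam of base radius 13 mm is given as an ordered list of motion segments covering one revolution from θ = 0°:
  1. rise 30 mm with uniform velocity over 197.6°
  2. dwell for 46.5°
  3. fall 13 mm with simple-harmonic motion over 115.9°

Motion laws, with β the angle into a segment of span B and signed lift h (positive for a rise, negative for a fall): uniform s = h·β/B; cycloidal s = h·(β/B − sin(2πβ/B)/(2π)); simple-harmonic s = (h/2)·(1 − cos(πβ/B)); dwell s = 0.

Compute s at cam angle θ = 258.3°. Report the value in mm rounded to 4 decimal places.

seg 1 [0°–197.6°] uniform, h=30: full span → s += 30 → s = 30.0000
seg 2 [197.6°–244.1°] dwell: s stays 30.0000
seg 3 [244.1°–360°] simple-harmonic, h=-13: θ=258.3° here. β=14.2, B=115.9. -13/2·(1 − cos(π·0.1225)) = -0.4756 → s = 29.5244

29.5244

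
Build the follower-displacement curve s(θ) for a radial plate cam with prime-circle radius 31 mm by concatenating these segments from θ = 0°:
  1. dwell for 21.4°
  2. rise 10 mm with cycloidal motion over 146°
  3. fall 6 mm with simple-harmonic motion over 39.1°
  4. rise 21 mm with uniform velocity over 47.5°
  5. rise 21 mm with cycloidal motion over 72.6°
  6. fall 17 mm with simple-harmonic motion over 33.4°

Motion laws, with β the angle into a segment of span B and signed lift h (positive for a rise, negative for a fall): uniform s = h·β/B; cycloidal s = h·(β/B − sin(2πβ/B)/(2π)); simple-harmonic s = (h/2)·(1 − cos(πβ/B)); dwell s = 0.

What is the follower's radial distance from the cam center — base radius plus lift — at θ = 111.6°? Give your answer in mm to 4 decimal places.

seg 1 [0°–21.4°] dwell: s stays 0.0000
seg 2 [21.4°–167.4°] cycloidal, h=10: θ=111.6° here. β=90.2, B=146. 10·(0.6178 − sin(2π·0.6178)/(2π)) = 7.2515 → s = 7.2515
radial distance = base radius + s = 31 + 7.2515 = 38.2515

38.2515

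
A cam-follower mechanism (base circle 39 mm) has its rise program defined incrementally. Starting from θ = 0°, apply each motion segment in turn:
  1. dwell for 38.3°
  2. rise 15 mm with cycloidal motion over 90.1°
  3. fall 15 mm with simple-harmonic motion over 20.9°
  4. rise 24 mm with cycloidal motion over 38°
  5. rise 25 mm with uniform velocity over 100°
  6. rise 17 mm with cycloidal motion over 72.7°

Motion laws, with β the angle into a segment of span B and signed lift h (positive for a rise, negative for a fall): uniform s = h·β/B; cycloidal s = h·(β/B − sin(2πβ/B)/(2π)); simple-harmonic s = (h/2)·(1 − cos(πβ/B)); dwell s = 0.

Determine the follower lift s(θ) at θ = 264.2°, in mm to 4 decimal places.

seg 1 [0°–38.3°] dwell: s stays 0.0000
seg 2 [38.3°–128.4°] cycloidal, h=15: full span → s += 15 → s = 15.0000
seg 3 [128.4°–149.3°] simple-harmonic, h=-15: full span → s += -15 → s = 0.0000
seg 4 [149.3°–187.3°] cycloidal, h=24: full span → s += 24 → s = 24.0000
seg 5 [187.3°–287.3°] uniform, h=25: θ=264.2° here. β=76.9, B=100. 25·76.9/100 = 19.2250 → s = 43.2250

43.2250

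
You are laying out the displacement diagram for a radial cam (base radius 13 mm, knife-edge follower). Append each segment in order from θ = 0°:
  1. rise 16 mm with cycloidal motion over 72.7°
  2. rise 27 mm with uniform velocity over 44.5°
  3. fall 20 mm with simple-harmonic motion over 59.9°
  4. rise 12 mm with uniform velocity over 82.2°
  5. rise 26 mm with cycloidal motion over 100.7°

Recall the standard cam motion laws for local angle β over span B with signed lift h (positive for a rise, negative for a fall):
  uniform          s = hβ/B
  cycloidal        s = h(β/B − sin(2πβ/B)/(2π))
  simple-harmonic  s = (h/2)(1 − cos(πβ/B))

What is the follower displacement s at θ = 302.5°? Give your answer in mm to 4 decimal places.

seg 1 [0°–72.7°] cycloidal, h=16: full span → s += 16 → s = 16.0000
seg 2 [72.7°–117.2°] uniform, h=27: full span → s += 27 → s = 43.0000
seg 3 [117.2°–177.1°] simple-harmonic, h=-20: full span → s += -20 → s = 23.0000
seg 4 [177.1°–259.3°] uniform, h=12: full span → s += 12 → s = 35.0000
seg 5 [259.3°–360°] cycloidal, h=26: θ=302.5° here. β=43.2, B=100.7. 26·(0.4290 − sin(2π·0.4290)/(2π)) = 9.3685 → s = 44.3685

44.3685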